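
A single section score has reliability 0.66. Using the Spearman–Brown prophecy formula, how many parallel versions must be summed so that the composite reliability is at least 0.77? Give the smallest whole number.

2

k ≥ ρ*(1−ρ₁)/(ρ₁(1−ρ*)) = 0.77·0.34 / (0.66·0.23) = 1.725.
Smallest integer k = 2.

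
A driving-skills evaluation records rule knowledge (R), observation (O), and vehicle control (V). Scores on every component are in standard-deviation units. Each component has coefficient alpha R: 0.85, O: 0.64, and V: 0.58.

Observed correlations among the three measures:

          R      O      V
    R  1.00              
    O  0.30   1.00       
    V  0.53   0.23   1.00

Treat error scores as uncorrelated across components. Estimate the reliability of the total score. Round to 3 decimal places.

0.818

Var(R+O+V) = 3 + 2·[0.30 + 0.53 + 0.23] = 3 + 2.12 = 5.12.
Under uncorrelated errors the observed covariances equal the true-score covariances, so only the own-variance terms attenuate.
True-score variance = [0.85 + 0.64 + 0.58] + 2.12 = 2.07 + 2.12 = 4.19.
Reliability = 4.19 / 5.12 = 0.818.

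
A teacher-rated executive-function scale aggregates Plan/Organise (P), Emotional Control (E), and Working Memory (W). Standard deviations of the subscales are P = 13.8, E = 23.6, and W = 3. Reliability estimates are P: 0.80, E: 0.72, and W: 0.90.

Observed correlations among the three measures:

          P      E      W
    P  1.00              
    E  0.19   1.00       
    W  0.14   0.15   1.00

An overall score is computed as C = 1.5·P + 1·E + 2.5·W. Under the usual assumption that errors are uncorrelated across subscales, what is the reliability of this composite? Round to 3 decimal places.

0.813

Var(C) = 1.5²·13.8² + 23.6² + 2.5²·3² + 2·[1.5·13.8·23.6·0.19 + 3.75·13.8·3·0.14 + 2.5·23.6·3·0.15] = 1041.7 + 282.208 = 1323.91.
With uncorrelated errors the cross-covariances are all true-score covariance, so they carry over unchanged; only the diagonal terms shrink to ρᵢσᵢ².
True-score variance = [1.5²·13.8²·0.80 + 23.6²·0.72 + 2.5²·3²·0.90] + 282.208 = 794.428 + 282.208 = 1076.64.
Reliability = 1076.64 / 1323.91 = 0.813.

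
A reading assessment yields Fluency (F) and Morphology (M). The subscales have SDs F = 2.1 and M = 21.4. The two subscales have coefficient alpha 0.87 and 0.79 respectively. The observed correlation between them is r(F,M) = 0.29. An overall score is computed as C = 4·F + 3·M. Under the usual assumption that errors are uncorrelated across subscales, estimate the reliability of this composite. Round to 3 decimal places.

0.806

Var(C) = 4²·2.1² + 3²·21.4² + 2·[12·2.1·21.4·0.29] = 4192.2 + 312.782 = 4504.98.
With uncorrelated errors the cross-covariances are all true-score covariance, so they carry over unchanged; only the diagonal terms shrink to ρᵢσᵢ².
True-score variance = [4²·2.1²·0.87 + 3²·21.4²·0.79] + 312.782 = 3317.48 + 312.782 = 3630.27.
Reliability = 3630.27 / 4504.98 = 0.806.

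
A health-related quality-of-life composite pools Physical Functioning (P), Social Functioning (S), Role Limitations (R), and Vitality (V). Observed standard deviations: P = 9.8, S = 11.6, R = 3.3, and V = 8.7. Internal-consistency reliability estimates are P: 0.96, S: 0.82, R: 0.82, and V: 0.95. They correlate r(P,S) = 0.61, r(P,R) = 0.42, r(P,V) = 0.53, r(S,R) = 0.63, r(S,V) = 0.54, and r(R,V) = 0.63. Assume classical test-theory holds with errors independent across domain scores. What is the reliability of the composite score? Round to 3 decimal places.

0.956

Var(P+S+R+V) = 9.8² + 11.6² + 3.3² + 8.7² + 2·[9.8·11.6·0.61 + 9.8·3.3·0.42 + 9.8·8.7·0.53 + 11.6·3.3·0.63 + 11.6·8.7·0.54 + 3.3·8.7·0.63] = 317.18 + 449.632 = 766.812.
Under uncorrelated errors the observed covariances equal the true-score covariances, so only the own-variance terms attenuate.
True-score variance = [9.8²·0.96 + 11.6²·0.82 + 3.3²·0.82 + 8.7²·0.95] + 449.632 = 283.373 + 449.632 = 733.005.
Reliability = 733.005 / 766.812 = 0.956.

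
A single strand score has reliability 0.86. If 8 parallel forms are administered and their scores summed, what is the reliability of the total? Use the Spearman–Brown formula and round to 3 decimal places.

0.980

ρ_k = kρ / (1 + (k−1)ρ) = 8·0.86 / (1 + 7·0.86) = 6.880 / 7.020 = 0.980.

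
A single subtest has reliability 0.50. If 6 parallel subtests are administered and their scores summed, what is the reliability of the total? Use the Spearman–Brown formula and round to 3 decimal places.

ρ_k = kρ / (1 + (k−1)ρ) = 6·0.50 / (1 + 5·0.50) = 3.000 / 3.500 = 0.857.

0.857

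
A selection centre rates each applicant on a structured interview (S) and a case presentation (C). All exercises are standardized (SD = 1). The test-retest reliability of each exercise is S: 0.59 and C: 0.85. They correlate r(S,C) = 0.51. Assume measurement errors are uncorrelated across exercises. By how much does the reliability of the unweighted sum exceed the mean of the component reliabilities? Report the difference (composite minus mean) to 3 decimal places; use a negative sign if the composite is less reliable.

Var(sum) = 2 + 1.02 = 3.02; true-score variance = 1.44 + 1.02 = 2.46; composite reliability = 0.8146.
Mean component reliability = 0.7200.
Difference = 0.8146 − 0.7200 = 0.095.

0.095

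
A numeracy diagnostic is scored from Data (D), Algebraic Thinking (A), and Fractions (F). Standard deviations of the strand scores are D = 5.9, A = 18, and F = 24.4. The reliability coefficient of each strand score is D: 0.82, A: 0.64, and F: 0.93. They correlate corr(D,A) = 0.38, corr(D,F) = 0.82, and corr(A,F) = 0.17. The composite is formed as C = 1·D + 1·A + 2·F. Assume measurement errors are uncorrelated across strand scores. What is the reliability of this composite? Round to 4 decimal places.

0.9194

Var(C) = 5.9² + 18² + 2²·24.4² + 2·[5.9·18·0.38 + 2·5.9·24.4·0.82 + 2·18·24.4·0.17] = 2740.25 + 851.557 = 3591.81.
Under uncorrelated errors the observed covariances equal the true-score covariances, so only the own-variance terms attenuate.
True-score variance = [5.9²·0.82 + 18²·0.64 + 2²·24.4²·0.93] + 851.557 = 2450.64 + 851.557 = 3302.2.
Reliability = 3302.2 / 3591.81 = 0.9194.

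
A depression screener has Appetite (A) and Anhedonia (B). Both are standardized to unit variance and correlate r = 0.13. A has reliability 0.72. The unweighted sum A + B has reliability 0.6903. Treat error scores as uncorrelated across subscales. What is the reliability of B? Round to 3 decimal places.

0.580

Var(A+B) = 2 + 2·0.13 = 2.260.
True-score variance = ρ_A + ρ_B + 2·0.13, so 0.6903 = (0.72 + ρ_B + 0.26) / 2.260.
ρ_B = 0.6903·2.260 − 0.72 − 0.26 = 0.580.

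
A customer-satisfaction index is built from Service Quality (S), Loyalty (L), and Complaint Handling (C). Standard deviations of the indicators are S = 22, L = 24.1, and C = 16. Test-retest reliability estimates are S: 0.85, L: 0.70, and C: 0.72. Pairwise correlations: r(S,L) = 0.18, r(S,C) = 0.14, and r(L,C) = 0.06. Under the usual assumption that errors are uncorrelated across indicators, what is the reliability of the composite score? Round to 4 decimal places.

Var(S+L+C) = 22² + 24.1² + 16² + 2·[22·24.1·0.18 + 22·16·0.14 + 24.1·16·0.06] = 1320.81 + 335.704 = 1656.51.
Under uncorrelated errors the observed covariances equal the true-score covariances, so only the own-variance terms attenuate.
True-score variance = [22²·0.85 + 24.1²·0.70 + 16²·0.72] + 335.704 = 1002.29 + 335.704 = 1337.99.
Reliability = 1337.99 / 1656.51 = 0.8077.

0.8077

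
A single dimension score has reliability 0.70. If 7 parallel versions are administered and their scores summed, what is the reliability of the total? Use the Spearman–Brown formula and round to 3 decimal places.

ρ_k = kρ / (1 + (k−1)ρ) = 7·0.70 / (1 + 6·0.70) = 4.900 / 5.200 = 0.942.

0.942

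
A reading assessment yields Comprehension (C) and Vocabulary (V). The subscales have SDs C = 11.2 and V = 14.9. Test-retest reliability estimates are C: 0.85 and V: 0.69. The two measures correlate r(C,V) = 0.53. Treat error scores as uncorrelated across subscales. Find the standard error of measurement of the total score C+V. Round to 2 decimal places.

Var(total) = 347.45 + 176.893 = 524.343.
True-score variance = 259.811 + 176.893 = 436.704, so reliability = 0.8329.
Error variance = 524.343 − 436.704 = 87.6391; SEM = √87.6391 = 9.36.

9.36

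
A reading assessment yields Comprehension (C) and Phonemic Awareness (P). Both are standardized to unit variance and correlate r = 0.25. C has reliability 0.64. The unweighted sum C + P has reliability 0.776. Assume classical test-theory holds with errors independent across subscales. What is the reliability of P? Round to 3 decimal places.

Var(C+P) = 2 + 2·0.25 = 2.500.
True-score variance = ρ_C + ρ_P + 2·0.25, so 0.776 = (0.64 + ρ_P + 0.50) / 2.500.
ρ_P = 0.776·2.500 − 0.64 − 0.50 = 0.800.

0.800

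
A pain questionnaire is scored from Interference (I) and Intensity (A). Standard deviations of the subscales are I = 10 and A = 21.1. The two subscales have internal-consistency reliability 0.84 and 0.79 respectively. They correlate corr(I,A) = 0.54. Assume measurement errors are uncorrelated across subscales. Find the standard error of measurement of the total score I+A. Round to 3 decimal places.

10.464

Var(total) = 545.21 + 227.88 = 773.09.
True-score variance = 435.716 + 227.88 = 663.596, so reliability = 0.8584.
Error variance = 773.09 − 663.596 = 109.494; SEM = √109.494 = 10.464.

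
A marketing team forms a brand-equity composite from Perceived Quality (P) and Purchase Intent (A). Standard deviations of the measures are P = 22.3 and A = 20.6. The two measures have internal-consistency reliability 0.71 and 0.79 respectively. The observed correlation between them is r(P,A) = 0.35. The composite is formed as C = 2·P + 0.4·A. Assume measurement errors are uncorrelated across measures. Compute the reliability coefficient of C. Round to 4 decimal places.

Var(C) = 2²·22.3² + 0.4²·20.6² + 2·[0.8·22.3·20.6·0.35] = 2057.06 + 257.253 = 2314.31.
Under uncorrelated errors the observed covariances equal the true-score covariances, so only the own-variance terms attenuate.
True-score variance = [2²·22.3²·0.71 + 0.4²·20.6²·0.79] + 257.253 = 1465.94 + 257.253 = 1723.2.
Reliability = 1723.2 / 2314.31 = 0.7446.

0.7446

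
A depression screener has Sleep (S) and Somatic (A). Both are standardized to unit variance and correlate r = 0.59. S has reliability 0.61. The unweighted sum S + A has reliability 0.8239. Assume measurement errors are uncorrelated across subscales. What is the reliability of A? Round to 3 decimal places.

Var(S+A) = 2 + 2·0.59 = 3.180.
True-score variance = ρ_S + ρ_A + 2·0.59, so 0.8239 = (0.61 + ρ_A + 1.18) / 3.180.
ρ_A = 0.8239·3.180 − 0.61 − 1.18 = 0.830.

0.830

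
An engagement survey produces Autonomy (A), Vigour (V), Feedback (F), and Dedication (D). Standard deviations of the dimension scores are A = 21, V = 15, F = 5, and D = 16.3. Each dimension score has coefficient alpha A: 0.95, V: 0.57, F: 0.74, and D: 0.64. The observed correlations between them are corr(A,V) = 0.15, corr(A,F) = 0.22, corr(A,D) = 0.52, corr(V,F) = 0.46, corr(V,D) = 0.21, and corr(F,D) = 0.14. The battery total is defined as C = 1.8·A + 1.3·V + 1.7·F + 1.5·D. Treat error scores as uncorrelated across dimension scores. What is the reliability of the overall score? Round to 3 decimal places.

Var(C) = 1.8²·21² + 1.3²·15² + 1.7²·5² + 1.5²·16.3² + 2·[2.34·21·15·0.15 + 3.06·21·5·0.22 + 2.7·21·16.3·0.52 + 2.21·15·5·0.46 + 1.95·15·16.3·0.21 + 2.55·5·16.3·0.14] = 2479.14 + 1734.61 = 4213.75.
Because errors are independent across components, Cov(Tᵢ,Tⱼ) = Cov(Xᵢ,Xⱼ); the off-diagonal part of the true-score variance is the same as above.
True-score variance = [1.8²·21²·0.95 + 1.3²·15²·0.57 + 1.7²·5²·0.74 + 1.5²·16.3²·0.64] + 1734.61 = 2010.2 + 1734.61 = 3744.81.
Reliability = 3744.81 / 4213.75 = 0.889.

0.889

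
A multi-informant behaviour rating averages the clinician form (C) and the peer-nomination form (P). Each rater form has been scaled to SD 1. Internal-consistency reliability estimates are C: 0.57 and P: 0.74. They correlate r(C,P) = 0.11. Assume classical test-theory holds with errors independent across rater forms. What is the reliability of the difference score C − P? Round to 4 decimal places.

0.6124

Var(C−P) = 1 + 1 − 2·0.11 = 2 − 0.22 = 1.78.
Because errors are independent across components, Cov(Tᵢ,Tⱼ) = Cov(Xᵢ,Xⱼ); the off-diagonal part of the true-score variance is the same as above.
True-score variance = [0.57 + 0.74] − 0.22 = 1.31 − 0.22 = 1.09.
Reliability = 1.09 / 1.78 = 0.6124.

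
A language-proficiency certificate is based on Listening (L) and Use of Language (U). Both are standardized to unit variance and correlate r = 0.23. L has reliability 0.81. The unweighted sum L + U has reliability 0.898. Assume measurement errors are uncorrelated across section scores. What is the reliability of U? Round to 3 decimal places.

0.939

Var(L+U) = 2 + 2·0.23 = 2.460.
True-score variance = ρ_L + ρ_U + 2·0.23, so 0.898 = (0.81 + ρ_U + 0.46) / 2.460.
ρ_U = 0.898·2.460 − 0.81 − 0.46 = 0.939.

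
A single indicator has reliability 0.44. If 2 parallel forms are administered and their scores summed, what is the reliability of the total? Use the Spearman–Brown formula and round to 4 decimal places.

0.6111

ρ_k = kρ / (1 + (k−1)ρ) = 2·0.44 / (1 + 1·0.44) = 0.880 / 1.440 = 0.6111.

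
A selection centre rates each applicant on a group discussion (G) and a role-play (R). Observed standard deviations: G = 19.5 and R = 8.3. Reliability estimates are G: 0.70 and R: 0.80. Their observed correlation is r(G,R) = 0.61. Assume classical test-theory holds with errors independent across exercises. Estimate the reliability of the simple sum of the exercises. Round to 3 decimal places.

Var(G+R) = 19.5² + 8.3² + 2·[19.5·8.3·0.61] = 449.14 + 197.457 = 646.597.
Because errors are independent across components, Cov(Tᵢ,Tⱼ) = Cov(Xᵢ,Xⱼ); the off-diagonal part of the true-score variance is the same as above.
True-score variance = [19.5²·0.70 + 8.3²·0.80] + 197.457 = 321.287 + 197.457 = 518.744.
Reliability = 518.744 / 646.597 = 0.802.

0.802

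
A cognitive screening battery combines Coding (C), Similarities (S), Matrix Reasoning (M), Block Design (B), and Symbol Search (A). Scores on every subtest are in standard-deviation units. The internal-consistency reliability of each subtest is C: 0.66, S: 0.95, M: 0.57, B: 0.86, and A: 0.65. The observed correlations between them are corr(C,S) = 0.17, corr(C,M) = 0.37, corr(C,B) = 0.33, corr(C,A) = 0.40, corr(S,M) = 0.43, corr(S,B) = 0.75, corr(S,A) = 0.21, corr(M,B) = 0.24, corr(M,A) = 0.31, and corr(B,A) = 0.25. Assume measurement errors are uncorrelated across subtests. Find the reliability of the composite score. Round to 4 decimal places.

0.8901

Var(C+S+M+B+A) = 5 + 2·[0.17 + 0.37 + 0.33 + 0.40 + 0.43 + 0.75 + 0.21 + 0.24 + 0.31 + 0.25] = 5 + 6.92 = 11.92.
With uncorrelated errors the cross-covariances are all true-score covariance, so they carry over unchanged; only the diagonal terms shrink to ρᵢσᵢ².
True-score variance = [0.66 + 0.95 + 0.57 + 0.86 + 0.65] + 6.92 = 3.69 + 6.92 = 10.61.
Reliability = 10.61 / 11.92 = 0.8901.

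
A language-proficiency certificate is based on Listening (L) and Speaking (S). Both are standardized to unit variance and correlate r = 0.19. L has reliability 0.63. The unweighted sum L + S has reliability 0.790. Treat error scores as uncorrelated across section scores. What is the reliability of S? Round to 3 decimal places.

Var(L+S) = 2 + 2·0.19 = 2.380.
True-score variance = ρ_L + ρ_S + 2·0.19, so 0.790 = (0.63 + ρ_S + 0.38) / 2.380.
ρ_S = 0.790·2.380 − 0.63 − 0.38 = 0.870.

0.870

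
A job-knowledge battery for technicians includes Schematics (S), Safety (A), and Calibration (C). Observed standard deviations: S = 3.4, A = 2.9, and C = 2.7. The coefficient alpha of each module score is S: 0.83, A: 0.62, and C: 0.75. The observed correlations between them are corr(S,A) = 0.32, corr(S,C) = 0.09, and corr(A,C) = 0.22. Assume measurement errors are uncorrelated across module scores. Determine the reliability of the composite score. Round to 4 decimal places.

Var(S+A+C) = 3.4² + 2.9² + 2.7² + 2·[3.4·2.9·0.32 + 3.4·2.7·0.09 + 2.9·2.7·0.22] = 27.26 + 11.408 = 38.668.
With uncorrelated errors the cross-covariances are all true-score covariance, so they carry over unchanged; only the diagonal terms shrink to ρᵢσᵢ².
True-score variance = [3.4²·0.83 + 2.9²·0.62 + 2.7²·0.75] + 11.408 = 20.2765 + 11.408 = 31.6845.
Reliability = 31.6845 / 38.668 = 0.8194.

0.8194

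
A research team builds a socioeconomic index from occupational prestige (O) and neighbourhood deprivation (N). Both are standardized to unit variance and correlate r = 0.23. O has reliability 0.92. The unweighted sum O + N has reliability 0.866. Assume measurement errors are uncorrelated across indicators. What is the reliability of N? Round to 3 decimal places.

Var(O+N) = 2 + 2·0.23 = 2.460.
True-score variance = ρ_O + ρ_N + 2·0.23, so 0.866 = (0.92 + ρ_N + 0.46) / 2.460.
ρ_N = 0.866·2.460 − 0.92 − 0.46 = 0.750.

0.750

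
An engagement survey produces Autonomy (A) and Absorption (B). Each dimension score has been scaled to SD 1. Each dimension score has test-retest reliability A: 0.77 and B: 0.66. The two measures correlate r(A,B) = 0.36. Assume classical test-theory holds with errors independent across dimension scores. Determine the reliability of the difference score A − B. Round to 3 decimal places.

0.555

Var(A−B) = 1 + 1 − 2·0.36 = 2 − 0.72 = 1.28.
Under uncorrelated errors the observed covariances equal the true-score covariances, so only the own-variance terms attenuate.
True-score variance = [0.77 + 0.66] − 0.72 = 1.43 − 0.72 = 0.71.
Reliability = 0.71 / 1.28 = 0.555.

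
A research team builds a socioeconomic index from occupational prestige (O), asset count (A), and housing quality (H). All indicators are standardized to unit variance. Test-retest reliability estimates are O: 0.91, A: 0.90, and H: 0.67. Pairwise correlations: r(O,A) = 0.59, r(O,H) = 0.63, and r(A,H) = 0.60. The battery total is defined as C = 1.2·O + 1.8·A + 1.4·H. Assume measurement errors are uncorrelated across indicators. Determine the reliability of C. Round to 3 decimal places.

0.923

Var(C) = 1.2² + 1.8² + 1.4² + 2·[2.16·0.59 + 1.68·0.63 + 2.52·0.60] = 6.64 + 7.6896 = 14.3296.
Under uncorrelated errors the observed covariances equal the true-score covariances, so only the own-variance terms attenuate.
True-score variance = [1.2²·0.91 + 1.8²·0.90 + 1.4²·0.67] + 7.6896 = 5.5396 + 7.6896 = 13.2292.
Reliability = 13.2292 / 14.3296 = 0.923.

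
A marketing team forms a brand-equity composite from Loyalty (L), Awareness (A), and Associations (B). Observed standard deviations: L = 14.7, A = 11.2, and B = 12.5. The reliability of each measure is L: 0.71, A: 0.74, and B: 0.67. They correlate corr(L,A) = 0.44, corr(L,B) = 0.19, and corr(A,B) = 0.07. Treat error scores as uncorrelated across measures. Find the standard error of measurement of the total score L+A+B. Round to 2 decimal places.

Var(total) = 497.78 + 234.308 = 732.088.
True-score variance = 350.937 + 234.308 = 585.245, so reliability = 0.7994.
Error variance = 732.088 − 585.245 = 146.843; SEM = √146.843 = 12.12.

12.12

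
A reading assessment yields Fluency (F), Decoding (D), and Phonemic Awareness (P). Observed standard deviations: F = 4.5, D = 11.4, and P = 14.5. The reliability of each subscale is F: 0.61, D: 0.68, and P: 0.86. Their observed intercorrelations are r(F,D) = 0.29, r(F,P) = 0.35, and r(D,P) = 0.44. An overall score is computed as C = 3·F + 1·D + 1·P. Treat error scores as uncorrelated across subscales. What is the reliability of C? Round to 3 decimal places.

0.841

Var(C) = 3²·4.5² + 11.4² + 14.5² + 2·[3·4.5·11.4·0.29 + 3·4.5·14.5·0.35 + 11.4·14.5·0.44] = 522.46 + 371.751 = 894.211.
With uncorrelated errors the cross-covariances are all true-score covariance, so they carry over unchanged; only the diagonal terms shrink to ρᵢσᵢ².
True-score variance = [3²·4.5²·0.61 + 11.4²·0.68 + 14.5²·0.86] + 371.751 = 380.36 + 371.751 = 752.111.
Reliability = 752.111 / 894.211 = 0.841.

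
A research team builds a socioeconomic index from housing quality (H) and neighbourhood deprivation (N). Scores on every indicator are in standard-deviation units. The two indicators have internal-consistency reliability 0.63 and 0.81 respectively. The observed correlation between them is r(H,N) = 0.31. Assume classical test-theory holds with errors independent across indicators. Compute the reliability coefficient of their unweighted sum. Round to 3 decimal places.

Var(H+N) = 2 + 2·[0.31] = 2 + 0.62 = 2.62.
Because errors are independent across components, Cov(Tᵢ,Tⱼ) = Cov(Xᵢ,Xⱼ); the off-diagonal part of the true-score variance is the same as above.
True-score variance = [0.63 + 0.81] + 0.62 = 1.44 + 0.62 = 2.06.
Reliability = 2.06 / 2.62 = 0.786.

0.786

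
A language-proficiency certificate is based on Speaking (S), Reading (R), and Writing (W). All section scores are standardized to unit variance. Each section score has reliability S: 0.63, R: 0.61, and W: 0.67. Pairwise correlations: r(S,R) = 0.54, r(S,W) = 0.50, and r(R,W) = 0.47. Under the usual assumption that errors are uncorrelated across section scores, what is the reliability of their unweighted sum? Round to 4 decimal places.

0.8189

Var(S+R+W) = 3 + 2·[0.54 + 0.50 + 0.47] = 3 + 3.02 = 6.02.
With uncorrelated errors the cross-covariances are all true-score covariance, so they carry over unchanged; only the diagonal terms shrink to ρᵢσᵢ².
True-score variance = [0.63 + 0.61 + 0.67] + 3.02 = 1.91 + 3.02 = 4.93.
Reliability = 4.93 / 6.02 = 0.8189.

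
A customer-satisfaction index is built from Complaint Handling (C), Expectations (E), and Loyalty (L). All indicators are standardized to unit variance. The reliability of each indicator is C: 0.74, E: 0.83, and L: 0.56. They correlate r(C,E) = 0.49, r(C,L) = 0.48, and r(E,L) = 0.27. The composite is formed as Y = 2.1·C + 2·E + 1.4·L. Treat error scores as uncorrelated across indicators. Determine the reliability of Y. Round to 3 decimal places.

Var(Y) = 2.1² + 2² + 1.4² + 2·[4.2·0.49 + 2.94·0.48 + 2.8·0.27] = 10.37 + 8.4504 = 18.8204.
Under uncorrelated errors the observed covariances equal the true-score covariances, so only the own-variance terms attenuate.
True-score variance = [2.1²·0.74 + 2²·0.83 + 1.4²·0.56] + 8.4504 = 7.681 + 8.4504 = 16.1314.
Reliability = 16.1314 / 18.8204 = 0.857.

0.857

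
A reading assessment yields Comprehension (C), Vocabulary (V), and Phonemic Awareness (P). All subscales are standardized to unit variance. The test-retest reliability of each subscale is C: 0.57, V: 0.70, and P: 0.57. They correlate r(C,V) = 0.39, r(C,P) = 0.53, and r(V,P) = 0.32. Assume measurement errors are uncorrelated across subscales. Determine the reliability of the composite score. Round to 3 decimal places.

Var(C+V+P) = 3 + 2·[0.39 + 0.53 + 0.32] = 3 + 2.48 = 5.48.
With uncorrelated errors the cross-covariances are all true-score covariance, so they carry over unchanged; only the diagonal terms shrink to ρᵢσᵢ².
True-score variance = [0.57 + 0.70 + 0.57] + 2.48 = 1.84 + 2.48 = 4.32.
Reliability = 4.32 / 5.48 = 0.788.

0.788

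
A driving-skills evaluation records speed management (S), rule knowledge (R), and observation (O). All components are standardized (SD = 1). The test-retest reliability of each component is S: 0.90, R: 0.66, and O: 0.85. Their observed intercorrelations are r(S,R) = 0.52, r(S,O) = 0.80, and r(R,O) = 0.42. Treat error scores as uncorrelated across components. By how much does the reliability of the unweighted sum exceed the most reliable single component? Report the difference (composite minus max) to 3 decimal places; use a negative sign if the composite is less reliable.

Var(sum) = 3 + 3.48 = 6.48; true-score variance = 2.41 + 3.48 = 5.89; composite reliability = 0.9090.
Max component reliability = 0.9000.
Difference = 0.9090 − 0.9000 = 0.009.

0.009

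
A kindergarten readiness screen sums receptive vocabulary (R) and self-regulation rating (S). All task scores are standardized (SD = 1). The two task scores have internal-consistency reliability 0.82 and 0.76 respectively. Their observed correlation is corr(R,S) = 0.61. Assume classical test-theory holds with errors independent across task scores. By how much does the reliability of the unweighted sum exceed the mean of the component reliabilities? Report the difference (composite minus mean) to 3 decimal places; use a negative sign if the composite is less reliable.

0.080

Var(sum) = 2 + 1.22 = 3.22; true-score variance = 1.58 + 1.22 = 2.8; composite reliability = 0.8696.
Mean component reliability = 0.7900.
Difference = 0.8696 − 0.7900 = 0.080.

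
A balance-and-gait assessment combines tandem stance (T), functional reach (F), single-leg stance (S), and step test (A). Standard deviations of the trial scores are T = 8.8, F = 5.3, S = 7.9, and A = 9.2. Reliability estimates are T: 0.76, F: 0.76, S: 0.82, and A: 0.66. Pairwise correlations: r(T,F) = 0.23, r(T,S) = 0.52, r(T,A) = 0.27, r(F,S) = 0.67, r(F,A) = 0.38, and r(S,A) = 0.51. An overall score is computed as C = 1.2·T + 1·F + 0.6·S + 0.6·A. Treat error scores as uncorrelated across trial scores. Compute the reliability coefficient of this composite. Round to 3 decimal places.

Var(C) = 1.2²·8.8² + 5.3² + 0.6²·7.9² + 0.6²·9.2² + 2·[1.2·8.8·5.3·0.23 + 0.72·8.8·7.9·0.52 + 0.72·8.8·9.2·0.27 + 0.6·5.3·7.9·0.67 + 0.6·5.3·9.2·0.38 + 0.36·7.9·9.2·0.51] = 192.542 + 191.865 = 384.407.
With uncorrelated errors the cross-covariances are all true-score covariance, so they carry over unchanged; only the diagonal terms shrink to ρᵢσᵢ².
True-score variance = [1.2²·8.8²·0.76 + 5.3²·0.76 + 0.6²·7.9²·0.82 + 0.6²·9.2²·0.66] + 191.865 = 144.633 + 191.865 = 336.498.
Reliability = 336.498 / 384.407 = 0.875.

0.875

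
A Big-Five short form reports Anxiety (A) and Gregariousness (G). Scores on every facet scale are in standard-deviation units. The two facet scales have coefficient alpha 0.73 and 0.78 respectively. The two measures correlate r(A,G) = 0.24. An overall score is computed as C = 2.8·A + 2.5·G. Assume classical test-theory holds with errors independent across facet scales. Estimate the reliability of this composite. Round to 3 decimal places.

0.800

Var(C) = 2.8² + 2.5² + 2·[7·0.24] = 14.09 + 3.36 = 17.45.
With uncorrelated errors the cross-covariances are all true-score covariance, so they carry over unchanged; only the diagonal terms shrink to ρᵢσᵢ².
True-score variance = [2.8²·0.73 + 2.5²·0.78] + 3.36 = 10.5982 + 3.36 = 13.9582.
Reliability = 13.9582 / 17.45 = 0.800.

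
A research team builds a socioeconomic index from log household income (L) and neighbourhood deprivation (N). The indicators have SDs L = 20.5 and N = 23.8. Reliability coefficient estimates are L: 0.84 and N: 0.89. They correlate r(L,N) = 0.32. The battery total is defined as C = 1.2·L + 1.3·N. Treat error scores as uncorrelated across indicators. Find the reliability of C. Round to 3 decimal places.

Var(C) = 1.2²·20.5² + 1.3²·23.8² + 2·[1.56·20.5·23.8·0.32] = 1562.44 + 487.119 = 2049.56.
Because errors are independent across components, Cov(Tᵢ,Tⱼ) = Cov(Xᵢ,Xⱼ); the off-diagonal part of the true-score variance is the same as above.
True-score variance = [1.2²·20.5²·0.84 + 1.3²·23.8²·0.89] + 487.119 = 1360.32 + 487.119 = 1847.44.
Reliability = 1847.44 / 2049.56 = 0.901.

0.901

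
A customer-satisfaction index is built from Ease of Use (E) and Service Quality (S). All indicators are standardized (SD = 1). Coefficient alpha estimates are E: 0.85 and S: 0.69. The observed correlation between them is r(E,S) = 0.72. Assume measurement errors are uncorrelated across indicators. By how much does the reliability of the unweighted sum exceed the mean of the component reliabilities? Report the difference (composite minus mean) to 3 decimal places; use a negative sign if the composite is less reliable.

0.096

Var(sum) = 2 + 1.44 = 3.44; true-score variance = 1.54 + 1.44 = 2.98; composite reliability = 0.8663.
Mean component reliability = 0.7700.
Difference = 0.8663 − 0.7700 = 0.096.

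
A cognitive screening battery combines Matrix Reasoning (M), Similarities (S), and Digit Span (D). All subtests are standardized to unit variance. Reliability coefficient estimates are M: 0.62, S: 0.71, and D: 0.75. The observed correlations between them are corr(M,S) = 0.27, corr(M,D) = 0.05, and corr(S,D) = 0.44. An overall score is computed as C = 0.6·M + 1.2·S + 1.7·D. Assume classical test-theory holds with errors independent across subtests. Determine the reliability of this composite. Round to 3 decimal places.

Var(C) = 0.6² + 1.2² + 1.7² + 2·[0.72·0.27 + 1.02·0.05 + 2.04·0.44] = 4.69 + 2.286 = 6.976.
Under uncorrelated errors the observed covariances equal the true-score covariances, so only the own-variance terms attenuate.
True-score variance = [0.6²·0.62 + 1.2²·0.71 + 1.7²·0.75] + 2.286 = 3.4131 + 2.286 = 5.6991.
Reliability = 5.6991 / 6.976 = 0.817.

0.817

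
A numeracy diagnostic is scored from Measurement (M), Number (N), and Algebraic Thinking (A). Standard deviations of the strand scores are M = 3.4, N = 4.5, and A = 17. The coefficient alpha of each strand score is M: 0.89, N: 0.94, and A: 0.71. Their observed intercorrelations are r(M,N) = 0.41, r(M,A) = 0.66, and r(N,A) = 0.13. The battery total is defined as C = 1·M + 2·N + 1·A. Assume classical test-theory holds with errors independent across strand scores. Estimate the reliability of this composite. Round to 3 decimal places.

0.828

Var(C) = 3.4² + 2²·4.5² + 17² + 2·[2·3.4·4.5·0.41 + 3.4·17·0.66 + 2·4.5·17·0.13] = 381.56 + 141.168 = 522.728.
Because errors are independent across components, Cov(Tᵢ,Tⱼ) = Cov(Xᵢ,Xⱼ); the off-diagonal part of the true-score variance is the same as above.
True-score variance = [3.4²·0.89 + 2²·4.5²·0.94 + 17²·0.71] + 141.168 = 291.618 + 141.168 = 432.786.
Reliability = 432.786 / 522.728 = 0.828.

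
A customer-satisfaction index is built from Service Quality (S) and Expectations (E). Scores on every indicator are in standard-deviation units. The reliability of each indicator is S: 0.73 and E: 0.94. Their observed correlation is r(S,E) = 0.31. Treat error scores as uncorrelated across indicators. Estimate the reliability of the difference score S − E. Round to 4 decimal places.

0.7609

Var(S−E) = 1 + 1 − 2·0.31 = 2 − 0.62 = 1.38.
With uncorrelated errors the cross-covariances are all true-score covariance, so they carry over unchanged; only the diagonal terms shrink to ρᵢσᵢ².
True-score variance = [0.73 + 0.94] − 0.62 = 1.67 − 0.62 = 1.05.
Reliability = 1.05 / 1.38 = 0.7609.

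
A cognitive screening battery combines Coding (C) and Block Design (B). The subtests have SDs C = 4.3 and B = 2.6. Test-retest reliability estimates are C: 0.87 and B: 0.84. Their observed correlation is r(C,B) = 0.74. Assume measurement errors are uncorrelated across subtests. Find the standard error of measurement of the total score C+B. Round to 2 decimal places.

Var(total) = 25.25 + 16.5464 = 41.7964.
True-score variance = 21.7647 + 16.5464 = 38.3111, so reliability = 0.9166.
Error variance = 41.7964 − 38.3111 = 3.4853; SEM = √3.4853 = 1.87.

1.87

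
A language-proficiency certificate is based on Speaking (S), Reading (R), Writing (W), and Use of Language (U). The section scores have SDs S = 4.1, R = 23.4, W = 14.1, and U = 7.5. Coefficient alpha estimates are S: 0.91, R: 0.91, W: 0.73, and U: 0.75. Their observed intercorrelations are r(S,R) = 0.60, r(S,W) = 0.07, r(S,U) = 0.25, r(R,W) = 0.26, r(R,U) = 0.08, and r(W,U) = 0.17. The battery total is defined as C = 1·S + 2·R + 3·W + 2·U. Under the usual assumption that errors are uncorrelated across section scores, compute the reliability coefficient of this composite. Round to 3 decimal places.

Var(C) = 4.1² + 2²·23.4² + 3²·14.1² + 2²·7.5² + 2·[2·4.1·23.4·0.60 + 3·4.1·14.1·0.07 + 2·4.1·7.5·0.25 + 6·23.4·14.1·0.26 + 4·23.4·7.5·0.08 + 6·14.1·7.5·0.17] = 4221.34 + 1642.75 = 5864.09.
Because errors are independent across components, Cov(Tᵢ,Tⱼ) = Cov(Xᵢ,Xⱼ); the off-diagonal part of the true-score variance is the same as above.
True-score variance = [4.1²·0.91 + 2²·23.4²·0.91 + 3²·14.1²·0.73 + 2²·7.5²·0.75] + 1642.75 = 3483.35 + 1642.75 = 5126.1.
Reliability = 5126.1 / 5864.09 = 0.874.

0.874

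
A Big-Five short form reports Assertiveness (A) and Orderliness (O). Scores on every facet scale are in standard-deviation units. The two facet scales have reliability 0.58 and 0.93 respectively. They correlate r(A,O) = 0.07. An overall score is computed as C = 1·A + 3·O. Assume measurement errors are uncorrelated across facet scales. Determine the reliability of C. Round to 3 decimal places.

Var(C) = 1 + 3² + 2·[3·0.07] = 10 + 0.42 = 10.42.
With uncorrelated errors the cross-covariances are all true-score covariance, so they carry over unchanged; only the diagonal terms shrink to ρᵢσᵢ².
True-score variance = [0.58 + 3²·0.93] + 0.42 = 8.95 + 0.42 = 9.37.
Reliability = 9.37 / 10.42 = 0.899.

0.899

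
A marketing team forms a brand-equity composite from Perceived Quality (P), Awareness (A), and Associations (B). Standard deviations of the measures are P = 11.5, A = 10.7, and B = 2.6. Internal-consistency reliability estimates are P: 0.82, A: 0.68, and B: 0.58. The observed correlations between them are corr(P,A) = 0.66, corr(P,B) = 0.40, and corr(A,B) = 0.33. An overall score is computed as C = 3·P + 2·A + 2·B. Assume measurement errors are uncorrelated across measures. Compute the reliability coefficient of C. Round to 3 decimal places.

0.870

Var(C) = 3²·11.5² + 2²·10.7² + 2²·2.6² + 2·[6·11.5·10.7·0.66 + 6·11.5·2.6·0.40 + 4·10.7·2.6·0.33] = 1675.25 + 1191.52 = 2866.77.
Because errors are independent across components, Cov(Tᵢ,Tⱼ) = Cov(Xᵢ,Xⱼ); the off-diagonal part of the true-score variance is the same as above.
True-score variance = [3²·11.5²·0.82 + 2²·10.7²·0.68 + 2²·2.6²·0.58] + 1191.52 = 1303.1 + 1191.52 = 2494.62.
Reliability = 2494.62 / 2866.77 = 0.870.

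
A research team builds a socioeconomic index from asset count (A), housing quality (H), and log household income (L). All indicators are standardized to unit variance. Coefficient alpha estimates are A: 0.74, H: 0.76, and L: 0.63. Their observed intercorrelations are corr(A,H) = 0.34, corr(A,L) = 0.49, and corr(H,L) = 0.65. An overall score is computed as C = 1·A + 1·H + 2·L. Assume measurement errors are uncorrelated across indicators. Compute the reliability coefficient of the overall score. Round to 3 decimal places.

0.824

Var(C) = 1 + 1 + 2² + 2·[0.34 + 2·0.49 + 2·0.65] = 6 + 5.24 = 11.24.
Because errors are independent across components, Cov(Tᵢ,Tⱼ) = Cov(Xᵢ,Xⱼ); the off-diagonal part of the true-score variance is the same as above.
True-score variance = [0.74 + 0.76 + 2²·0.63] + 5.24 = 4.02 + 5.24 = 9.26.
Reliability = 9.26 / 11.24 = 0.824.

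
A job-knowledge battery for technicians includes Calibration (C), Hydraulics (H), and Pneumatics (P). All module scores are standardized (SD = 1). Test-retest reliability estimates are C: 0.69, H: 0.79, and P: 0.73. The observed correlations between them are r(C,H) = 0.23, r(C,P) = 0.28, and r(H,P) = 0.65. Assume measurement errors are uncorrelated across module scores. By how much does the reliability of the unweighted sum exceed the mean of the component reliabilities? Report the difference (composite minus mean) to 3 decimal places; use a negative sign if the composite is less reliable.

0.115

Var(sum) = 3 + 2.32 = 5.32; true-score variance = 2.21 + 2.32 = 4.53; composite reliability = 0.8515.
Mean component reliability = 0.7367.
Difference = 0.8515 − 0.7367 = 0.115.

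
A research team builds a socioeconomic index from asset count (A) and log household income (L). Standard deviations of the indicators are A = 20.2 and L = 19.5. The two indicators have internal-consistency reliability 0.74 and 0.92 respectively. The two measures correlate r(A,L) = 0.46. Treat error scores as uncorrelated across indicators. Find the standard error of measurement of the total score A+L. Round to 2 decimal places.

Var(total) = 788.29 + 362.388 = 1150.68.
True-score variance = 651.78 + 362.388 = 1014.17, so reliability = 0.8814.
Error variance = 1150.68 − 1014.17 = 136.51; SEM = √136.51 = 11.68.

11.68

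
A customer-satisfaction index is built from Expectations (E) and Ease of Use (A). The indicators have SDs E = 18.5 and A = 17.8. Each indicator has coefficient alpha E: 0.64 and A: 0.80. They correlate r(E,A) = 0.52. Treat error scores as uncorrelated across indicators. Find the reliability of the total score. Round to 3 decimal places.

0.814

Var(E+A) = 18.5² + 17.8² + 2·[18.5·17.8·0.52] = 659.09 + 342.472 = 1001.56.
Because errors are independent across components, Cov(Tᵢ,Tⱼ) = Cov(Xᵢ,Xⱼ); the off-diagonal part of the true-score variance is the same as above.
True-score variance = [18.5²·0.64 + 17.8²·0.80] + 342.472 = 472.512 + 342.472 = 814.984.
Reliability = 814.984 / 1001.56 = 0.814.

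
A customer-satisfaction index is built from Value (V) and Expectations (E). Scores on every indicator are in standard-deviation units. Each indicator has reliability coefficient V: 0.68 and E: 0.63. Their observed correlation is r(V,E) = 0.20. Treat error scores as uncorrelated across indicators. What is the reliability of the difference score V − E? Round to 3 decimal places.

0.569

Var(V−E) = 1 + 1 − 2·0.20 = 2 − 0.4 = 1.6.
Under uncorrelated errors the observed covariances equal the true-score covariances, so only the own-variance terms attenuate.
True-score variance = [0.68 + 0.63] − 0.4 = 1.31 − 0.4 = 0.91.
Reliability = 0.91 / 1.6 = 0.569.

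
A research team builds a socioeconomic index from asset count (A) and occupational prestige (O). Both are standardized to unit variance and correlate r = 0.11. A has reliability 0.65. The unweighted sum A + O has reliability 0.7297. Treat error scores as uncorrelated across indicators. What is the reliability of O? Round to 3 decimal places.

0.750

Var(A+O) = 2 + 2·0.11 = 2.220.
True-score variance = ρ_A + ρ_O + 2·0.11, so 0.7297 = (0.65 + ρ_O + 0.22) / 2.220.
ρ_O = 0.7297·2.220 − 0.65 − 0.22 = 0.750.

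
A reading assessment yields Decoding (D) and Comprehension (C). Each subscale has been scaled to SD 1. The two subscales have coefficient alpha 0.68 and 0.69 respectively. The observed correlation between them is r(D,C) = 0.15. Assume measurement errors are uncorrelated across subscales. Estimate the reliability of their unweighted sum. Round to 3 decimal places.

0.726

Var(D+C) = 2 + 2·[0.15] = 2 + 0.3 = 2.3.
Under uncorrelated errors the observed covariances equal the true-score covariances, so only the own-variance terms attenuate.
True-score variance = [0.68 + 0.69] + 0.3 = 1.37 + 0.3 = 1.67.
Reliability = 1.67 / 2.3 = 0.726.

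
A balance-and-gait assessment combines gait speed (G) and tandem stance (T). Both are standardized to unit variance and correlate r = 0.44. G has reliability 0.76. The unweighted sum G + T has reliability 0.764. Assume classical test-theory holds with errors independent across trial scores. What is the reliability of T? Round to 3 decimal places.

0.560

Var(G+T) = 2 + 2·0.44 = 2.880.
True-score variance = ρ_G + ρ_T + 2·0.44, so 0.764 = (0.76 + ρ_T + 0.88) / 2.880.
ρ_T = 0.764·2.880 − 0.76 − 0.88 = 0.560.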